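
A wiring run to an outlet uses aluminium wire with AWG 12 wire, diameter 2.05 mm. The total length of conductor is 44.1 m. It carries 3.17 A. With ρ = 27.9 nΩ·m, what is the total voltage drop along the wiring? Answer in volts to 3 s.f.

ρ = 27.9 nΩ·m = 2.79×10^-8 Ω·m
A = π(2.05/2 mm)² = π(1.0250e-03 m)² = 3.301e-06 m²
R = ρL/A = (2.79×10^-8)(44.1)/(3.301e-06) = 0.3728 Ω
V = IR = 3.17 × 0.3728 = 1.18 V

1.18 V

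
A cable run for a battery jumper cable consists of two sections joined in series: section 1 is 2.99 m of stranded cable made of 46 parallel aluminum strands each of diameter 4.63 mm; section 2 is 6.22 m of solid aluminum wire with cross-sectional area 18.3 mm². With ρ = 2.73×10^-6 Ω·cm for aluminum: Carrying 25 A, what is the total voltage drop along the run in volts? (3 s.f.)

ρ = 2.73×10^-6 Ω·cm = 2.73×10^-8 Ω·m
Section 1: A_strand = π(2.3150e-03)² = 1.684e-05 m²; R₁ = ρL/(N·A_s) = (2.73×10^-8)(2.99)/(46×1.684e-05) = 1.054×10^-4 Ω
Section 2: A = 18.3 mm² = 1.830e-05 m²
R₂ = (2.73×10^-8)(6.22)/(1.830e-05) = 0.009279 Ω
R = R₁ + R₂ = 0.009384 Ω
V = IR = 25 × 0.009384 = 0.235 V

0.235 V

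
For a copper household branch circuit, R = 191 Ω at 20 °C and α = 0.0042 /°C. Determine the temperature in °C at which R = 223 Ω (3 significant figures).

R = R₀(1 + α(T − T₀)) ⇒ T = T₀ + (R/R₀ − 1)/α
T = 20 + (223/191 − 1)/0.0042 = 20 + (0.1675)/0.0042 = 59.9 °C

59.9 °C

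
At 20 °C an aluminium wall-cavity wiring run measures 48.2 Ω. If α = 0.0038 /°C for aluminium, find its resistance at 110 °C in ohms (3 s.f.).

ΔT = 110 − 20 = 90 °C
R = R₀(1 + αΔT) = 48.2 × (1 + 0.0038×90) = 48.2 × 1.342 = 64.7 Ω

64.7 Ω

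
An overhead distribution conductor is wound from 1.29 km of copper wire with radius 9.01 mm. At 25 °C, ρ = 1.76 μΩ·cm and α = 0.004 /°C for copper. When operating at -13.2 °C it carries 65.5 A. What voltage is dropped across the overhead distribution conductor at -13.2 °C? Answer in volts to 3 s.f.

ρ = 1.76 μΩ·cm = 1.76×10^-8 Ω·m
A = πr² = π(9.0100e-03 m)² = 2.550e-04 m²
R₍25₎ = ρL/A = (1.76×10^-8)(1290)/(2.550e-04) = 0.08902 Ω
R₍-13.2₎ = R₍25₎(1 + αΔT) = 0.08902 × (1 + 0.004×-38.2) = 0.07542 Ω
V = IR = 65.5 × 0.07542 = 4.94 V

4.94 V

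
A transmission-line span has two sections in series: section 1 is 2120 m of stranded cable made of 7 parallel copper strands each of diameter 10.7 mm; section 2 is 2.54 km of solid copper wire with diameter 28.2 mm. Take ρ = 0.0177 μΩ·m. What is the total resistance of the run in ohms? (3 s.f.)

0.132 Ω

ρ = 0.0177 μΩ·m = 1.77×10^-8 Ω·m
Section 1: A_strand = π(5.3500e-03)² = 8.992e-05 m²; R₁ = ρL/(N·A_s) = (1.77×10^-8)(2120)/(7×8.992e-05) = 0.05961 Ω
Section 2: A = π(d/2)² = π(1.4100e-02 m)² = 6.246e-04 m²
R₂ = (1.77×10^-8)(2540)/(6.246e-04) = 0.07198 Ω
R = R₁ + R₂ = 0.132 Ω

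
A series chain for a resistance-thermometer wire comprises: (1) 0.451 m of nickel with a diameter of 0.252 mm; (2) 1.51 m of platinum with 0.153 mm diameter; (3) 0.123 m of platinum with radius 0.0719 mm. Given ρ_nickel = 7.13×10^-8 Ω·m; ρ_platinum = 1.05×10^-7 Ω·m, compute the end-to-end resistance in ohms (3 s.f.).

10.1 Ω

Seg 1: A = π(d/2)² = π(1.2600e-04 m)² = 4.988e-08 m²
R_1 = (7.13×10^-8)(0.451)/(4.988e-08) = 0.6447 Ω
Seg 2: A = π(d/2)² = π(7.6500e-05 m)² = 1.839e-08 m²
R_2 = (1.05×10^-7)(1.51)/(1.839e-08) = 8.624 Ω
Seg 3: A = πr² = π(7.1900e-05 m)² = 1.624e-08 m²
R_3 = (1.05×10^-7)(0.123)/(1.624e-08) = 0.7952 Ω
R_total = R_1 + R_2 + R_3 = 10.1 Ω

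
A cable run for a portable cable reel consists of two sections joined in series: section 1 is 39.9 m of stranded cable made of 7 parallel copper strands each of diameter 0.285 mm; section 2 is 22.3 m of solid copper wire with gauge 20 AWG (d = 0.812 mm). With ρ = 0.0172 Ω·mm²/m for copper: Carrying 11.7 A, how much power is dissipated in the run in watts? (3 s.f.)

ρ = 0.0172 Ω·mm²/m = 1.72×10^-8 Ω·m
Section 1: A_strand = π(1.4250e-04)² = 6.379e-08 m²; R₁ = ρL/(N·A_s) = (1.72×10^-8)(39.9)/(7×6.379e-08) = 1.537 Ω
Section 2: A = π(0.812/2 mm)² = π(4.0600e-04 m)² = 5.178e-07 m²
R₂ = (1.72×10^-8)(22.3)/(5.178e-07) = 0.7407 Ω
R = R₁ + R₂ = 2.278 Ω
P = I²R = (11.7)² × 2.278 = 312 W

312 W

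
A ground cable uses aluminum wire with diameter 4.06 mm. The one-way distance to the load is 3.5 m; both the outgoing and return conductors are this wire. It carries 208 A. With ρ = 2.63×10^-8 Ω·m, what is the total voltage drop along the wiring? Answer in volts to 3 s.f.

2.96 V

A = π(d/2)² = π(2.0300e-03 m)² = 1.295e-05 m²
Total conductor length (both ways) L = 2 × 3.5 = 7 m
R = ρL/A = (2.63×10^-8)(7)/(1.295e-05) = 0.01422 Ω
V = IR = 208 × 0.01422 = 2.96 V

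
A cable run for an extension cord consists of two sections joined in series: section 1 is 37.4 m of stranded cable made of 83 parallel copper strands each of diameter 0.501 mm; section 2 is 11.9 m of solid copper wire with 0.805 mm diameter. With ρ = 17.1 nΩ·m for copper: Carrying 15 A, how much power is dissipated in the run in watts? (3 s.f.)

98.8 W

ρ = 17.1 nΩ·m = 1.71×10^-8 Ω·m
Section 1: A_strand = π(2.5050e-04)² = 1.971e-07 m²; R₁ = ρL/(N·A_s) = (1.71×10^-8)(37.4)/(83×1.971e-07) = 0.03909 Ω
Section 2: A = π(d/2)² = π(4.0250e-04 m)² = 5.090e-07 m²
R₂ = (1.71×10^-8)(11.9)/(5.090e-07) = 0.3998 Ω
R = R₁ + R₂ = 0.4389 Ω
P = I²R = (15)² × 0.4389 = 98.8 W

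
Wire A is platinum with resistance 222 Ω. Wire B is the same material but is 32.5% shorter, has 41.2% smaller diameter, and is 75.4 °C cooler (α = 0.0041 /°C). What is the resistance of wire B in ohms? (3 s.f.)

299 Ω

R ∝ ρL/d² with ρ ∝ (1+αΔT), so R_B/R_A = (1 − 32.5/100) × (1 − 41.2/100)⁻² × (1 − 0.0041×75.4)
= 0.675 × 2.892 × 0.6909 = 1.349
R_B = 1.349 × 222 = 299 Ω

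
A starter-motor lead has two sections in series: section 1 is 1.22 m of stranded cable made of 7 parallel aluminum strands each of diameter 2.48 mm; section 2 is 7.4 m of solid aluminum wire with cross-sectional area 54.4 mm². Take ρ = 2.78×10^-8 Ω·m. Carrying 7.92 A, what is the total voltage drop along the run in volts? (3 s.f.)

Section 1: A_strand = π(1.2400e-03)² = 4.831e-06 m²; R₁ = ρL/(N·A_s) = (2.78×10^-8)(1.22)/(7×4.831e-06) = 0.001003 Ω
Section 2: A = 54.4 mm² = 5.440e-05 m²
R₂ = (2.78×10^-8)(7.4)/(5.440e-05) = 0.003782 Ω
R = R₁ + R₂ = 0.004785 Ω
V = IR = 7.92 × 0.004785 = 0.0379 V

0.0379 V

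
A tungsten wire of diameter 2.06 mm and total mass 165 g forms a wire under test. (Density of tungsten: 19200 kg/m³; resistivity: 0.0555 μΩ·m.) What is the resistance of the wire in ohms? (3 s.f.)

ρ = 0.0555 μΩ·m = 5.55×10^-8 Ω·m
A = π(d/2)² = π(1.0300e-03 m)² = 3.3329e-06 m²
L = m/(density·A) = 0.165/(19200×3.3329e-06) = 2.578 m
R = ρL/A = (5.55×10^-8)(2.578)/(3.3329e-06) = 0.0429 Ω

0.0429 Ω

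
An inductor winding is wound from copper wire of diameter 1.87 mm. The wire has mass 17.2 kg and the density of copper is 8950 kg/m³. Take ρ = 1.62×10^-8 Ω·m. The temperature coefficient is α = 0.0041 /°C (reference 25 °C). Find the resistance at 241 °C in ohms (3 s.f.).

A = π(d/2)² = π(9.3500e-04 m)² = 2.7465e-06 m²
L = m/(density·A) = 17.2/(8950×2.7465e-06) = 699.7 m
R = ρL/A = (1.62×10^-8)(699.7)/(2.7465e-06) = 4.127 Ω
R(241 °C) = 4.127 × (1 + 0.0041×216) = 7.78 Ω

7.78 Ω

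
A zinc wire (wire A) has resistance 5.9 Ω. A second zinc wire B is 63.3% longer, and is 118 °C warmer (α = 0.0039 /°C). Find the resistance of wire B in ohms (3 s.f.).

R ∝ ρL/d² with ρ ∝ (1+αΔT), so R_B/R_A = (1 + 63.3/100) × (1 + 0.0039×118)
= 1.633 × 1.46 = 2.385
R_B = 2.385 × 5.9 = 14.1 Ω

14.1 Ω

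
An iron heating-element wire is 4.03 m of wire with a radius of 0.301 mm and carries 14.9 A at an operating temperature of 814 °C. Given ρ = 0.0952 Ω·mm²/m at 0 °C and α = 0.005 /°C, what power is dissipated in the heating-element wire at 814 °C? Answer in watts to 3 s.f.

ρ = 0.0952 Ω·mm²/m = 9.52×10^-8 Ω·m
A = πr² = π(3.0100e-04 m)² = 2.846e-07 m²
R₍0₎ = ρL/A = (9.52×10^-8)(4.03)/(2.846e-07) = 1.348 Ω
R₍814₎ = R₍0₎(1 + αΔT) = 1.348 × (1 + 0.005×814) = 6.834 Ω
P = I²R = (14.9)² × 6.834 = 1520 W

1520 W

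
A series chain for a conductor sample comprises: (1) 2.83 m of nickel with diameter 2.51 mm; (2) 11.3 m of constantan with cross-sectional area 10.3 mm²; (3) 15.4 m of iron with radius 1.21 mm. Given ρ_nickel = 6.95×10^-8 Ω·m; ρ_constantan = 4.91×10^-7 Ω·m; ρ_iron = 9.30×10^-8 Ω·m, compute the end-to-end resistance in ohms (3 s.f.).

Seg 1: A = π(d/2)² = π(1.2550e-03 m)² = 4.948e-06 m²
R_1 = (6.95×10^-8)(2.83)/(4.948e-06) = 0.03975 Ω
Seg 2: A = 10.3 mm² = 1.030e-05 m²
R_2 = (4.91×10^-7)(11.3)/(1.030e-05) = 0.5387 Ω
Seg 3: A = πr² = π(1.2100e-03 m)² = 4.600e-06 m²
R_3 = (9.30×10^-8)(15.4)/(4.600e-06) = 0.3114 Ω
R_total = R_1 + R_2 + R_3 = 0.890 Ω

0.890 Ω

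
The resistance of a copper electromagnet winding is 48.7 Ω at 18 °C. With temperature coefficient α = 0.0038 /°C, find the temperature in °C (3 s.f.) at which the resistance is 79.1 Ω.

R = R₀(1 + α(T − T₀)) ⇒ T = T₀ + (R/R₀ − 1)/α
T = 18 + (79.1/48.7 − 1)/0.0038 = 18 + (0.6242)/0.0038 = 182 °C

182 °C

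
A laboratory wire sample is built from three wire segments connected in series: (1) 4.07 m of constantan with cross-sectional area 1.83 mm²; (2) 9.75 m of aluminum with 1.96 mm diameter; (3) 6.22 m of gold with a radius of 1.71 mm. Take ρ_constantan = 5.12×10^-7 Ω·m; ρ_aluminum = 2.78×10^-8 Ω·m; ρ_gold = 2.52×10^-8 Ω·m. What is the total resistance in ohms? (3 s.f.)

Seg 1: A = 1.83 mm² = 1.830e-06 m²
R_1 = (5.12×10^-7)(4.07)/(1.830e-06) = 1.139 Ω
Seg 2: A = π(d/2)² = π(9.8000e-04 m)² = 3.017e-06 m²
R_2 = (2.78×10^-8)(9.75)/(3.017e-06) = 0.08984 Ω
Seg 3: A = πr² = π(1.7100e-03 m)² = 9.186e-06 m²
R_3 = (2.52×10^-8)(6.22)/(9.186e-06) = 0.01706 Ω
R_total = R_1 + R_2 + R_3 = 1.25 Ω

1.25 Ω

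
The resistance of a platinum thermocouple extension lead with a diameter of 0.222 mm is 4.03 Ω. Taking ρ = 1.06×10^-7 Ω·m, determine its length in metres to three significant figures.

A = π(d/2)² = π(1.1100e-04 m)² = 3.871e-08 m²
L = RA/ρ = (4.03)(3.871e-08)/(1.06×10^-7) = 1.47 m

1.47 m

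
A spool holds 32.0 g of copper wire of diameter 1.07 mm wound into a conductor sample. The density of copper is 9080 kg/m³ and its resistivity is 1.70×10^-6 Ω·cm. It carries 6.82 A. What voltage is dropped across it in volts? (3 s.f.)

0.505 V

ρ = 1.70×10^-6 Ω·cm = 1.70×10^-8 Ω·m
A = π(d/2)² = π(5.3500e-04 m)² = 8.9920e-07 m²
L = m/(density·A) = 0.032/(9080×8.9920e-07) = 3.919 m
R = ρL/A = (1.70×10^-8)(3.919)/(8.9920e-07) = 0.0741 Ω
V = IR = 6.82 × 0.0741 = 0.505 V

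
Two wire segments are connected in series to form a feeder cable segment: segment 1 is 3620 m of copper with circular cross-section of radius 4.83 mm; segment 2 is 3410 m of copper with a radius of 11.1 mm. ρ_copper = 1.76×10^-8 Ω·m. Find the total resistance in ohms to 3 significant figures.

1.02 Ω

Segment 1: A = πr² = π(4.8300e-03 m)² = 7.329e-05 m²
R₁ = ρL/A = (1.76×10^-8)(3620)/(7.329e-05) = 0.8693 Ω
Segment 2: A = πr² = π(1.1100e-02 m)² = 3.871e-04 m²
R₂ = (1.76×10^-8)(3410)/(3.871e-04) = 0.155 Ω
R = R₁ + R₂ = 1.02 Ω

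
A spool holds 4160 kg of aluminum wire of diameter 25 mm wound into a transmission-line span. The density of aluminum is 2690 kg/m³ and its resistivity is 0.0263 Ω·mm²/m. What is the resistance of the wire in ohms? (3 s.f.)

ρ = 0.0263 Ω·mm²/m = 2.63×10^-8 Ω·m
A = π(d/2)² = π(1.2500e-02 m)² = 4.9087e-04 m²
L = m/(density·A) = 4160/(2690×4.9087e-04) = 3150 m
R = ρL/A = (2.63×10^-8)(3150)/(4.9087e-04) = 0.169 Ω

0.169 Ω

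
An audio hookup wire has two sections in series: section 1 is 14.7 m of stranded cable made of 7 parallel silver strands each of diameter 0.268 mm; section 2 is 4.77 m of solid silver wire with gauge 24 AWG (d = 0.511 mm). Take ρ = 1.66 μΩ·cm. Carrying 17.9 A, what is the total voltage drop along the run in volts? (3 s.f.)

18.0 V

ρ = 1.66 μΩ·cm = 1.66×10^-8 Ω·m
Section 1: A_strand = π(1.3400e-04)² = 5.641e-08 m²; R₁ = ρL/(N·A_s) = (1.66×10^-8)(14.7)/(7×5.641e-08) = 0.618 Ω
Section 2: A = π(0.511/2 mm)² = π(2.5550e-04 m)² = 2.051e-07 m²
R₂ = (1.66×10^-8)(4.77)/(2.051e-07) = 0.3861 Ω
R = R₁ + R₂ = 1.004 Ω
V = IR = 17.9 × 1.004 = 18.0 V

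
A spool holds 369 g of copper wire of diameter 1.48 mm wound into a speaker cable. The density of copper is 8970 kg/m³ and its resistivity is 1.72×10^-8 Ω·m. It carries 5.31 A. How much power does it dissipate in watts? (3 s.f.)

A = π(d/2)² = π(7.4000e-04 m)² = 1.7203e-06 m²
L = m/(density·A) = 0.369/(8970×1.7203e-06) = 23.91 m
R = ρL/A = (1.72×10^-8)(23.91)/(1.7203e-06) = 0.2391 Ω
P = I²R = (5.31)² × 0.2391 = 6.74 W

6.74 W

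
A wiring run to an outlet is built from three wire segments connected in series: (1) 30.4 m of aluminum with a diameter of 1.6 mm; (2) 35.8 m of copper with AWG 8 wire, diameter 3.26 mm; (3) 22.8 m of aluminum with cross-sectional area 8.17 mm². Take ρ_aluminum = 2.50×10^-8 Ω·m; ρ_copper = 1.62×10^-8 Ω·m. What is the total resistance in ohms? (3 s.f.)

Seg 1: A = π(d/2)² = π(8.0000e-04 m)² = 2.011e-06 m²
R_1 = (2.50×10^-8)(30.4)/(2.011e-06) = 0.378 Ω
Seg 2: A = π(3.26/2 mm)² = π(1.6300e-03 m)² = 8.347e-06 m²
R_2 = (1.62×10^-8)(35.8)/(8.347e-06) = 0.06948 Ω
Seg 3: A = 8.17 mm² = 8.170e-06 m²
R_3 = (2.50×10^-8)(22.8)/(8.170e-06) = 0.06977 Ω
R_total = R_1 + R_2 + R_3 = 0.517 Ω

0.517 Ω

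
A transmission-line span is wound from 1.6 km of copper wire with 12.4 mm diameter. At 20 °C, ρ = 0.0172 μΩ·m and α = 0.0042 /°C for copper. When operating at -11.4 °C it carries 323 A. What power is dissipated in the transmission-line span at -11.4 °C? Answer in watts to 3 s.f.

ρ = 0.0172 μΩ·m = 1.72×10^-8 Ω·m
A = π(d/2)² = π(6.2000e-03 m)² = 1.208e-04 m²
R₍20₎ = ρL/A = (1.72×10^-8)(1600)/(1.208e-04) = 0.2279 Ω
R₍-11.4₎ = R₍20₎(1 + αΔT) = 0.2279 × (1 + 0.0042×-31.4) = 0.1978 Ω
P = I²R = (323)² × 0.1978 = 20600 W

20600 W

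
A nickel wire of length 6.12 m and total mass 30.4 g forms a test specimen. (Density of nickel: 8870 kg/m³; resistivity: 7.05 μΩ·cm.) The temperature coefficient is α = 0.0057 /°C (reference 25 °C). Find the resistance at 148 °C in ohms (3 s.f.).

ρ = 7.05 μΩ·cm = 7.05×10^-8 Ω·m
A = m/(density·L) = 0.0304/(8870×6.12) = 5.6001e-07 m²
R = ρL/A = (7.05×10^-8)(6.12)/(5.6001e-07) = 0.7704 Ω
R(148 °C) = 0.7704 × (1 + 0.0057×123) = 1.31 Ω

1.31 Ω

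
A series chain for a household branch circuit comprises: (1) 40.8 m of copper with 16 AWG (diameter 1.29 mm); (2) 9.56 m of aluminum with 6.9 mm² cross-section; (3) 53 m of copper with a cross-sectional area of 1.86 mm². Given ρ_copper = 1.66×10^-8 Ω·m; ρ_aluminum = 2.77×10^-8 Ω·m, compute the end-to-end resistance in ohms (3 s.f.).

1.03 Ω

Seg 1: A = π(1.29/2 mm)² = π(6.4500e-04 m)² = 1.307e-06 m²
R_1 = (1.66×10^-8)(40.8)/(1.307e-06) = 0.5182 Ω
Seg 2: A = 6.9 mm² = 6.900e-06 m²
R_2 = (2.77×10^-8)(9.56)/(6.900e-06) = 0.03838 Ω
Seg 3: A = 1.86 mm² = 1.860e-06 m²
R_3 = (1.66×10^-8)(53)/(1.860e-06) = 0.473 Ω
R_total = R_1 + R_2 + R_3 = 1.03 Ω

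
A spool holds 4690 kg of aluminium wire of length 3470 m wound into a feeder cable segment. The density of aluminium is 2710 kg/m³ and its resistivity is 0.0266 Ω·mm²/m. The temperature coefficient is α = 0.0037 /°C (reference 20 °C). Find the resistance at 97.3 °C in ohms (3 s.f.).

0.238 Ω

ρ = 0.0266 Ω·mm²/m = 2.66×10^-8 Ω·m
A = m/(density·L) = 4690/(2710×3470) = 4.9874e-04 m²
R = ρL/A = (2.66×10^-8)(3470)/(4.9874e-04) = 0.1851 Ω
R(97.3 °C) = 0.1851 × (1 + 0.0037×77.3) = 0.238 Ω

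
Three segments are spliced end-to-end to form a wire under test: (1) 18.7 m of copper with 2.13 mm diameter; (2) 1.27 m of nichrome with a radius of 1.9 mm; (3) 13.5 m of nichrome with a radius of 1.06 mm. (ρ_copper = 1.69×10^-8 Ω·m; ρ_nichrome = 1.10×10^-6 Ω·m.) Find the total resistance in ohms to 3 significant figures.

4.42 Ω

Seg 1: A = π(d/2)² = π(1.0650e-03 m)² = 3.563e-06 m²
R_1 = (1.69×10^-8)(18.7)/(3.563e-06) = 0.08869 Ω
Seg 2: A = πr² = π(1.9000e-03 m)² = 1.134e-05 m²
R_2 = (1.10×10^-6)(1.27)/(1.134e-05) = 0.1232 Ω
Seg 3: A = πr² = π(1.0600e-03 m)² = 3.530e-06 m²
R_3 = (1.10×10^-6)(13.5)/(3.530e-06) = 4.207 Ω
R_total = R_1 + R_2 + R_3 = 4.42 Ω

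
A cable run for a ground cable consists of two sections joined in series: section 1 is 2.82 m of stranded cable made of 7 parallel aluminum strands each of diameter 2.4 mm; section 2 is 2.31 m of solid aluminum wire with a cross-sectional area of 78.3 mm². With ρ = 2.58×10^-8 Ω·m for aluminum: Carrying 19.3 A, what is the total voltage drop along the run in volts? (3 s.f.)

Section 1: A_strand = π(1.2000e-03)² = 4.524e-06 m²; R₁ = ρL/(N·A_s) = (2.58×10^-8)(2.82)/(7×4.524e-06) = 0.002298 Ω
Section 2: A = 78.3 mm² = 7.830e-05 m²
R₂ = (2.58×10^-8)(2.31)/(7.830e-05) = 7.611×10^-4 Ω
R = R₁ + R₂ = 0.003059 Ω
V = IR = 19.3 × 0.003059 = 0.0590 V

0.0590 V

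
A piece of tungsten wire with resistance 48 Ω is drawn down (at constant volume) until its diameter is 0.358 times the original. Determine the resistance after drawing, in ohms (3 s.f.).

Volume constant ⇒ L' = L/r² with r = 0.358. R' = ρL'/A' = ρ(L/r²)/(πr²d₀²/4) = R/r⁴.
R' = 60.88 × 48 = 2920 Ω

2920 Ω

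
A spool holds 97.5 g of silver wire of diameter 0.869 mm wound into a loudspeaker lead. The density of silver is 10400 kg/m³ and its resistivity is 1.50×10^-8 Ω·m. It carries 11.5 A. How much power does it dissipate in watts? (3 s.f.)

52.9 W

A = π(d/2)² = π(4.3450e-04 m)² = 5.9310e-07 m²
L = m/(density·A) = 0.0975/(10400×5.9310e-07) = 15.81 m
R = ρL/A = (1.50×10^-8)(15.81)/(5.9310e-07) = 0.3998 Ω
P = I²R = (11.5)² × 0.3998 = 52.9 W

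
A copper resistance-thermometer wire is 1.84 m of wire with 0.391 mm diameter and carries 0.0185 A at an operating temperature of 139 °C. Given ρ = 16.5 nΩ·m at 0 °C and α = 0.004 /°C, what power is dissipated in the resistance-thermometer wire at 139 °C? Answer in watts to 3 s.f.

1.35×10^-4 W

ρ = 16.5 nΩ·m = 1.65×10^-8 Ω·m
A = π(d/2)² = π(1.9550e-04 m)² = 1.201e-07 m²
R₍0₎ = ρL/A = (1.65×10^-8)(1.84)/(1.201e-07) = 0.2528 Ω
R₍139₎ = R₍0₎(1 + αΔT) = 0.2528 × (1 + 0.004×139) = 0.3934 Ω
P = I²R = (0.0185)² × 0.3934 = 1.35×10^-4 W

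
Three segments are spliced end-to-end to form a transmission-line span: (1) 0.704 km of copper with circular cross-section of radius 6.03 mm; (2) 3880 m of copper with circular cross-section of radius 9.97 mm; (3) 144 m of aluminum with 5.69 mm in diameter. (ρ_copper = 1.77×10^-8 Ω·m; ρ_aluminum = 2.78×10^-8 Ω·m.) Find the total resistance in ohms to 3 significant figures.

0.486 Ω

Seg 1: A = πr² = π(6.0300e-03 m)² = 1.142e-04 m²
R_1 = (1.77×10^-8)(704)/(1.142e-04) = 0.1091 Ω
Seg 2: A = πr² = π(9.9700e-03 m)² = 3.123e-04 m²
R_2 = (1.77×10^-8)(3880)/(3.123e-04) = 0.2199 Ω
Seg 3: A = π(d/2)² = π(2.8450e-03 m)² = 2.543e-05 m²
R_3 = (2.78×10^-8)(144)/(2.543e-05) = 0.1574 Ω
R_total = R_1 + R_2 + R_3 = 0.486 Ω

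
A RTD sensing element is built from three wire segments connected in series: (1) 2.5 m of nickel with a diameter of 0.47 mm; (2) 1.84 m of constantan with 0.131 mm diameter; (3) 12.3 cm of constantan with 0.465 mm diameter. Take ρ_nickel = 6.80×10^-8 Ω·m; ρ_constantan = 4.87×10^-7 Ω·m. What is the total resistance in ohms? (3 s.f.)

67.8 Ω

Seg 1: A = π(d/2)² = π(2.3500e-04 m)² = 1.735e-07 m²
R_1 = (6.80×10^-8)(2.5)/(1.735e-07) = 0.9799 Ω
Seg 2: A = π(d/2)² = π(6.5500e-05 m)² = 1.348e-08 m²
R_2 = (4.87×10^-7)(1.84)/(1.348e-08) = 66.48 Ω
Seg 3: A = π(d/2)² = π(2.3250e-04 m)² = 1.698e-07 m²
R_3 = (4.87×10^-7)(0.123)/(1.698e-07) = 0.3527 Ω
R_total = R_1 + R_2 + R_3 = 67.8 Ω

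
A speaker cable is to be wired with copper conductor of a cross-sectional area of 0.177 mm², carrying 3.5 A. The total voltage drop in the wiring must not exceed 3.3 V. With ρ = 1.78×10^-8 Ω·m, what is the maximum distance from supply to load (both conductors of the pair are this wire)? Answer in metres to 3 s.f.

A = 0.177 mm² = 1.770e-07 m²
L_max = V_max·A/(2·ρI) = (3.3)(1.770e-07)/(2×1.78×10^-8×3.5) = 4.69 m

4.69 m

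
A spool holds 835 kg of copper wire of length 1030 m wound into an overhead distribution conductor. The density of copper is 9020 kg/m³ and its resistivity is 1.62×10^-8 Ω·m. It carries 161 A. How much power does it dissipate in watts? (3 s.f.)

A = m/(density·L) = 835/(9020×1030) = 8.9876e-05 m²
R = ρL/A = (1.62×10^-8)(1030)/(8.9876e-05) = 0.1857 Ω
P = I²R = (161)² × 0.1857 = 4810 W

4810 W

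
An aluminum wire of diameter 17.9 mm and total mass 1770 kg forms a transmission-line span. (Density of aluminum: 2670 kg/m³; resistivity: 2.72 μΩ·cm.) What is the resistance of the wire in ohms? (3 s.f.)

ρ = 2.72 μΩ·cm = 2.72×10^-8 Ω·m
A = π(d/2)² = π(8.9500e-03 m)² = 2.5165e-04 m²
L = m/(density·A) = 1770/(2670×2.5165e-04) = 2634 m
R = ρL/A = (2.72×10^-8)(2634)/(2.5165e-04) = 0.285 Ω

0.285 Ω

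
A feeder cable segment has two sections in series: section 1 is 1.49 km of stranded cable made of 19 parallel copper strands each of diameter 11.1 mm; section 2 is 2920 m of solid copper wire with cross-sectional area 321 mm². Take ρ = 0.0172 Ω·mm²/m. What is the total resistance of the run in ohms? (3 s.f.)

ρ = 0.0172 Ω·mm²/m = 1.72×10^-8 Ω·m
Section 1: A_strand = π(5.5500e-03)² = 9.677e-05 m²; R₁ = ρL/(N·A_s) = (1.72×10^-8)(1490)/(19×9.677e-05) = 0.01394 Ω
Section 2: A = 321 mm² = 3.210e-04 m²
R₂ = (1.72×10^-8)(2920)/(3.210e-04) = 0.1565 Ω
R = R₁ + R₂ = 0.170 Ω

0.170 Ω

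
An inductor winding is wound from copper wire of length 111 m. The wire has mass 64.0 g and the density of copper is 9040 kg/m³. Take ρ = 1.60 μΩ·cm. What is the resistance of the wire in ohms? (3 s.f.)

27.8 Ω

ρ = 1.60 μΩ·cm = 1.60×10^-8 Ω·m
A = m/(density·L) = 0.064/(9040×111) = 6.3781e-08 m²
R = ρL/A = (1.60×10^-8)(111)/(6.3781e-08) = 27.8 Ω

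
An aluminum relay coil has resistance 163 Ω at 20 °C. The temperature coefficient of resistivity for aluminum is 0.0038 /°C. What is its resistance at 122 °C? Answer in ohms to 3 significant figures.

ΔT = 122 − 20 = 102 °C
R = R₀(1 + αΔT) = 163 × (1 + 0.0038×102) = 163 × 1.388 = 226 Ω

226 Ω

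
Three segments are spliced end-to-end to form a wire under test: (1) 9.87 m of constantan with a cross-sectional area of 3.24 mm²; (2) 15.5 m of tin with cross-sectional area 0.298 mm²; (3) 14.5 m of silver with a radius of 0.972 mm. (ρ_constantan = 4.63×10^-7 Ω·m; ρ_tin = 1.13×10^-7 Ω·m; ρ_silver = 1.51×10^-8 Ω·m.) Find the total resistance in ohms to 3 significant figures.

Seg 1: A = 3.24 mm² = 3.240e-06 m²
R_1 = (4.63×10^-7)(9.87)/(3.240e-06) = 1.41 Ω
Seg 2: A = 0.298 mm² = 2.980e-07 m²
R_2 = (1.13×10^-7)(15.5)/(2.980e-07) = 5.878 Ω
Seg 3: A = πr² = π(9.7200e-04 m)² = 2.968e-06 m²
R_3 = (1.51×10^-8)(14.5)/(2.968e-06) = 0.07377 Ω
R_total = R_1 + R_2 + R_3 = 7.36 Ω

7.36 Ω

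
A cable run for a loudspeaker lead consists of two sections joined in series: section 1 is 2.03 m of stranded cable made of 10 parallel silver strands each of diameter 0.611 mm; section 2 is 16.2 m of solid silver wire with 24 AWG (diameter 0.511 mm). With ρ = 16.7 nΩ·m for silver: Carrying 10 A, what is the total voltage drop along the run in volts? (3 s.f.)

ρ = 16.7 nΩ·m = 1.67×10^-8 Ω·m
Section 1: A_strand = π(3.0550e-04)² = 2.932e-07 m²; R₁ = ρL/(N·A_s) = (1.67×10^-8)(2.03)/(10×2.932e-07) = 0.01156 Ω
Section 2: A = π(0.511/2 mm)² = π(2.5550e-04 m)² = 2.051e-07 m²
R₂ = (1.67×10^-8)(16.2)/(2.051e-07) = 1.319 Ω
R = R₁ + R₂ = 1.331 Ω
V = IR = 10 × 1.331 = 13.3 V

13.3 V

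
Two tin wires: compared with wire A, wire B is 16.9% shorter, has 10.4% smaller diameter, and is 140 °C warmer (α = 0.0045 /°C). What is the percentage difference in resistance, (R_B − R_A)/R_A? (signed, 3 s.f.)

R ∝ ρL/d² with ρ ∝ (1+αΔT), so R_B/R_A = (1 − 16.9/100) × (1 − 10.4/100)⁻² × (1 + 0.0045×140)
= 0.831 × 1.246 × 1.63 = 1.687
(R_B − R_A)/R_A = 1.687 − 1 = 68.7%

68.7%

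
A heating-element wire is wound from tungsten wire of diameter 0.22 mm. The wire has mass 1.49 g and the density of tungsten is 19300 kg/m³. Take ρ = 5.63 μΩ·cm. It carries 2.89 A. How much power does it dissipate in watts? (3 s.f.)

25.1 W

ρ = 5.63 μΩ·cm = 5.63×10^-8 Ω·m
A = π(d/2)² = π(1.1000e-04 m)² = 3.8013e-08 m²
L = m/(density·A) = 0.00149/(19300×3.8013e-08) = 2.031 m
R = ρL/A = (5.63×10^-8)(2.031)/(3.8013e-08) = 3.008 Ω
P = I²R = (2.89)² × 3.008 = 25.1 W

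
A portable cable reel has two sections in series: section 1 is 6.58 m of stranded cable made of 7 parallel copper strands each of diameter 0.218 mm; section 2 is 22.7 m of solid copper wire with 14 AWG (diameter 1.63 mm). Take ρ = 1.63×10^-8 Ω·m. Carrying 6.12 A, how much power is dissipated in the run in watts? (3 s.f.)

22.0 W

Section 1: A_strand = π(1.0900e-04)² = 3.733e-08 m²; R₁ = ρL/(N·A_s) = (1.63×10^-8)(6.58)/(7×3.733e-08) = 0.4105 Ω
Section 2: A = π(1.63/2 mm)² = π(8.1500e-04 m)² = 2.087e-06 m²
R₂ = (1.63×10^-8)(22.7)/(2.087e-06) = 0.1773 Ω
R = R₁ + R₂ = 0.5878 Ω
P = I²R = (6.12)² × 0.5878 = 22.0 W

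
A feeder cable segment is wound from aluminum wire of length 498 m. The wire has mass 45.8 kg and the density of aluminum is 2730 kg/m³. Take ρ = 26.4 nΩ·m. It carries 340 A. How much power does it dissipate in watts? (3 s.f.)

ρ = 26.4 nΩ·m = 2.64×10^-8 Ω·m
A = m/(density·L) = 45.8/(2730×498) = 3.3688e-05 m²
R = ρL/A = (2.64×10^-8)(498)/(3.3688e-05) = 0.3903 Ω
P = I²R = (340)² × 0.3903 = 45100 W

45100 W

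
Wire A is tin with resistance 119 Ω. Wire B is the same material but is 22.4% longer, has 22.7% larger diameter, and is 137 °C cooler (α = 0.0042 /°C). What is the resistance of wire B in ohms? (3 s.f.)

R ∝ ρL/d² with ρ ∝ (1+αΔT), so R_B/R_A = (1 + 22.4/100) × (1 + 22.7/100)⁻² × (1 − 0.0042×137)
= 1.224 × 0.6642 × 0.4246 = 0.3452
R_B = 0.3452 × 119 = 41.1 Ω

41.1 Ω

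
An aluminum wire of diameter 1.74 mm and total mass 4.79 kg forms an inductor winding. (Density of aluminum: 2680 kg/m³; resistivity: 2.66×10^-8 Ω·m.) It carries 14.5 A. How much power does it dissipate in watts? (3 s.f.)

A = π(d/2)² = π(8.7000e-04 m)² = 2.3779e-06 m²
L = m/(density·A) = 4.79/(2680×2.3779e-06) = 751.6 m
R = ρL/A = (2.66×10^-8)(751.6)/(2.3779e-06) = 8.408 Ω
P = I²R = (14.5)² × 8.408 = 1770 W

1770 W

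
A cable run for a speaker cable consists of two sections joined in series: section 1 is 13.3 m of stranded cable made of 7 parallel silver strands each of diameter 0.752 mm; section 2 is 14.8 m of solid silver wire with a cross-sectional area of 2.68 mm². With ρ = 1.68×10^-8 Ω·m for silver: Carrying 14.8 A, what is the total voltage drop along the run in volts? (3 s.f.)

Section 1: A_strand = π(3.7600e-04)² = 4.441e-07 m²; R₁ = ρL/(N·A_s) = (1.68×10^-8)(13.3)/(7×4.441e-07) = 0.07187 Ω
Section 2: A = 2.68 mm² = 2.680e-06 m²
R₂ = (1.68×10^-8)(14.8)/(2.680e-06) = 0.09278 Ω
R = R₁ + R₂ = 0.1646 Ω
V = IR = 14.8 × 0.1646 = 2.44 V

2.44 V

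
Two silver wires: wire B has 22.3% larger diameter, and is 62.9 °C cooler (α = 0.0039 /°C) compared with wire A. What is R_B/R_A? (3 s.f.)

0.505

R ∝ ρL/d² with ρ ∝ (1+αΔT), so R_B/R_A = (1 + 22.3/100)⁻² × (1 − 0.0039×62.9)
= 0.6686 × 0.7547 = 0.505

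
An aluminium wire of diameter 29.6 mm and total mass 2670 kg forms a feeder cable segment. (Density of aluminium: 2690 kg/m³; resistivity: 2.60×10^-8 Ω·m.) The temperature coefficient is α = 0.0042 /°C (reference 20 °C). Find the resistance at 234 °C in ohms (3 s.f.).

A = π(d/2)² = π(1.4800e-02 m)² = 6.8813e-04 m²
L = m/(density·A) = 2670/(2690×6.8813e-04) = 1442 m
R = ρL/A = (2.60×10^-8)(1442)/(6.8813e-04) = 0.0545 Ω
R(234 °C) = 0.0545 × (1 + 0.0042×214) = 0.103 Ω

0.103 Ω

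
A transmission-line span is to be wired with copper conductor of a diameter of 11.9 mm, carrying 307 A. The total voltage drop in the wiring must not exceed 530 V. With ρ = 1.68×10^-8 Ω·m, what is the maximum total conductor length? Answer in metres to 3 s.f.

A = π(d/2)² = π(5.9500e-03 m)² = 1.112e-04 m²
L_max = V_max·A/(1·ρI) = (530)(1.112e-04)/(1.68×10^-8×307) = 11400 m

11400 m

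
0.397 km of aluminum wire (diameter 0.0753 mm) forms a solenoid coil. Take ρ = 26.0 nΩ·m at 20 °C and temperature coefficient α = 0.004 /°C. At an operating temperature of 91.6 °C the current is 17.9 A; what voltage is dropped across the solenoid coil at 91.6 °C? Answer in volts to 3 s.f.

ρ = 26.0 nΩ·m = 2.60×10^-8 Ω·m
A = π(d/2)² = π(3.7650e-05 m)² = 4.453e-09 m²
R₍20₎ = ρL/A = (2.60×10^-8)(397)/(4.453e-09) = 2318 Ω
R₍91.6₎ = R₍20₎(1 + αΔT) = 2318 × (1 + 0.004×71.6) = 2982 Ω
V = IR = 17.9 × 2982 = 53400 V

53400 V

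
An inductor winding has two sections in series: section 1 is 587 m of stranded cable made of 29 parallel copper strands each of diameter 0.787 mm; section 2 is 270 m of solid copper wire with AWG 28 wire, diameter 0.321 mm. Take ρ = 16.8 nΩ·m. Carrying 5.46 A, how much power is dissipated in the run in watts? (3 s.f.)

ρ = 16.8 nΩ·m = 1.68×10^-8 Ω·m
Section 1: A_strand = π(3.9350e-04)² = 4.865e-07 m²; R₁ = ρL/(N·A_s) = (1.68×10^-8)(587)/(29×4.865e-07) = 0.6991 Ω
Section 2: A = π(0.321/2 mm)² = π(1.6050e-04 m)² = 8.093e-08 m²
R₂ = (1.68×10^-8)(270)/(8.093e-08) = 56.05 Ω
R = R₁ + R₂ = 56.75 Ω
P = I²R = (5.46)² × 56.75 = 1690 W

1690 W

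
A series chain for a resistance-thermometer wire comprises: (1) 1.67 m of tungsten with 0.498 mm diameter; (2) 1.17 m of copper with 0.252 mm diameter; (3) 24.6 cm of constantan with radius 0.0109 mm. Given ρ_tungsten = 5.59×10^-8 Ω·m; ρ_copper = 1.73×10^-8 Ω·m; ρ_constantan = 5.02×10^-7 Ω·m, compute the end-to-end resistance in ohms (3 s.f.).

Seg 1: A = π(d/2)² = π(2.4900e-04 m)² = 1.948e-07 m²
R_1 = (5.59×10^-8)(1.67)/(1.948e-07) = 0.4793 Ω
Seg 2: A = π(d/2)² = π(1.2600e-04 m)² = 4.988e-08 m²
R_2 = (1.73×10^-8)(1.17)/(4.988e-08) = 0.4058 Ω
Seg 3: A = πr² = π(1.0900e-05 m)² = 3.733e-10 m²
R_3 = (5.02×10^-7)(0.246)/(3.733e-10) = 330.9 Ω
R_total = R_1 + R_2 + R_3 = 332 Ω

332 Ω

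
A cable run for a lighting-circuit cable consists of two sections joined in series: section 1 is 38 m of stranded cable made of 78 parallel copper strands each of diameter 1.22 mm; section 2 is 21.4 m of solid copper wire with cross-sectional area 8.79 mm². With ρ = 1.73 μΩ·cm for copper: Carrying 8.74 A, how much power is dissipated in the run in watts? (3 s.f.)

3.77 W

ρ = 1.73 μΩ·cm = 1.73×10^-8 Ω·m
Section 1: A_strand = π(6.1000e-04)² = 1.169e-06 m²; R₁ = ρL/(N·A_s) = (1.73×10^-8)(38)/(78×1.169e-06) = 0.00721 Ω
Section 2: A = 8.79 mm² = 8.790e-06 m²
R₂ = (1.73×10^-8)(21.4)/(8.790e-06) = 0.04212 Ω
R = R₁ + R₂ = 0.04933 Ω
P = I²R = (8.74)² × 0.04933 = 3.77 W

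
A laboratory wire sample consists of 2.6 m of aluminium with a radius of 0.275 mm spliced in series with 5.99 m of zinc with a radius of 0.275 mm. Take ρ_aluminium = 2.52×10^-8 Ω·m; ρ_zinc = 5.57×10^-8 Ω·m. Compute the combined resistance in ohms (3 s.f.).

Segment 1: A = πr² = π(2.7500e-04 m)² = 2.376e-07 m²
R₁ = ρL/A = (2.52×10^-8)(2.6)/(2.376e-07) = 0.2758 Ω
R₂ = (5.57×10^-8)(5.99)/(2.376e-07) = 1.404 Ω
R = R₁ + R₂ = 1.68 Ω

1.68 Ω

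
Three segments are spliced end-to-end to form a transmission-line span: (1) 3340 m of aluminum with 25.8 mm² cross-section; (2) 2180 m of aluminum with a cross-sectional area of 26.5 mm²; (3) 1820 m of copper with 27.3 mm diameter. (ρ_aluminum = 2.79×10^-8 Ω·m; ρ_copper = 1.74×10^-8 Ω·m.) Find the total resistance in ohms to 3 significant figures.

Seg 1: A = 25.8 mm² = 2.580e-05 m²
R_1 = (2.79×10^-8)(3340)/(2.580e-05) = 3.612 Ω
Seg 2: A = 26.5 mm² = 2.650e-05 m²
R_2 = (2.79×10^-8)(2180)/(2.650e-05) = 2.295 Ω
Seg 3: A = π(d/2)² = π(1.3650e-02 m)² = 5.853e-04 m²
R_3 = (1.74×10^-8)(1820)/(5.853e-04) = 0.0541 Ω
R_total = R_1 + R_2 + R_3 = 5.96 Ω

5.96 Ω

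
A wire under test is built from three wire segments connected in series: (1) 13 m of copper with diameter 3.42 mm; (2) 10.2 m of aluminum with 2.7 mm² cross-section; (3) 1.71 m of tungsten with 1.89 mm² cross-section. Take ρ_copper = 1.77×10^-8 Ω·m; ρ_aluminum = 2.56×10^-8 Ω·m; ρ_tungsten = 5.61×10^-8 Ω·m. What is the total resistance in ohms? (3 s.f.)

Seg 1: A = π(d/2)² = π(1.7100e-03 m)² = 9.186e-06 m²
R_1 = (1.77×10^-8)(13)/(9.186e-06) = 0.02505 Ω
Seg 2: A = 2.7 mm² = 2.700e-06 m²
R_2 = (2.56×10^-8)(10.2)/(2.700e-06) = 0.09671 Ω
Seg 3: A = 1.89 mm² = 1.890e-06 m²
R_3 = (5.61×10^-8)(1.71)/(1.890e-06) = 0.05076 Ω
R_total = R_1 + R_2 + R_3 = 0.173 Ω

0.173 Ω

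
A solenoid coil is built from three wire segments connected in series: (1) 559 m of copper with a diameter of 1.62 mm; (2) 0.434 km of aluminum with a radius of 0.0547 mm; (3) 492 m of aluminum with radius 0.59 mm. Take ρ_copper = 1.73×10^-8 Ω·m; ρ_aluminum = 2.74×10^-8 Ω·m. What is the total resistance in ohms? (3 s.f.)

1280 Ω

Seg 1: A = π(d/2)² = π(8.1000e-04 m)² = 2.061e-06 m²
R_1 = (1.73×10^-8)(559)/(2.061e-06) = 4.692 Ω
Seg 2: A = πr² = π(5.4700e-05 m)² = 9.400e-09 m²
R_2 = (2.74×10^-8)(434)/(9.400e-09) = 1265 Ω
Seg 3: A = πr² = π(5.9000e-04 m)² = 1.094e-06 m²
R_3 = (2.74×10^-8)(492)/(1.094e-06) = 12.33 Ω
R_total = R_1 + R_2 + R_3 = 1280 Ω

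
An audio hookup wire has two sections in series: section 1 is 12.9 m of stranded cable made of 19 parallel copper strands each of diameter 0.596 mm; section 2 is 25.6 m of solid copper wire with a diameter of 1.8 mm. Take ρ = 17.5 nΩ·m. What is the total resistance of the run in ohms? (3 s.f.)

ρ = 17.5 nΩ·m = 1.75×10^-8 Ω·m
Section 1: A_strand = π(2.9800e-04)² = 2.790e-07 m²; R₁ = ρL/(N·A_s) = (1.75×10^-8)(12.9)/(19×2.790e-07) = 0.04259 Ω
Section 2: A = π(d/2)² = π(9.0000e-04 m)² = 2.545e-06 m²
R₂ = (1.75×10^-8)(25.6)/(2.545e-06) = 0.1761 Ω
R = R₁ + R₂ = 0.219 Ω

0.219 Ω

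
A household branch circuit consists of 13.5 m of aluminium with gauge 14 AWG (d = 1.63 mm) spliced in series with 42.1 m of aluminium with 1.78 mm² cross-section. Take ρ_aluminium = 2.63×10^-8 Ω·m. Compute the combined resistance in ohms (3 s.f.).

Segment 1: A = π(1.63/2 mm)² = π(8.1500e-04 m)² = 2.087e-06 m²
R₁ = ρL/A = (2.63×10^-8)(13.5)/(2.087e-06) = 0.1701 Ω
Segment 2: A = 1.78 mm² = 1.780e-06 m²
R₂ = (2.63×10^-8)(42.1)/(1.780e-06) = 0.622 Ω
R = R₁ + R₂ = 0.792 Ω

0.792 Ω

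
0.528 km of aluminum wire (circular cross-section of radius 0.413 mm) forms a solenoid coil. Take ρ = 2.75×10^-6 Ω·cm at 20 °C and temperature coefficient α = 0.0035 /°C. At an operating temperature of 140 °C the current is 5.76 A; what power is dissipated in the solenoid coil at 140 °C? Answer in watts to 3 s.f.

1280 W

ρ = 2.75×10^-6 Ω·cm = 2.75×10^-8 Ω·m
A = πr² = π(4.1300e-04 m)² = 5.359e-07 m²
R₍20₎ = ρL/A = (2.75×10^-8)(528)/(5.359e-07) = 27.1 Ω
R₍140₎ = R₍20₎(1 + αΔT) = 27.1 × (1 + 0.0035×120) = 38.48 Ω
P = I²R = (5.76)² × 38.48 = 1280 W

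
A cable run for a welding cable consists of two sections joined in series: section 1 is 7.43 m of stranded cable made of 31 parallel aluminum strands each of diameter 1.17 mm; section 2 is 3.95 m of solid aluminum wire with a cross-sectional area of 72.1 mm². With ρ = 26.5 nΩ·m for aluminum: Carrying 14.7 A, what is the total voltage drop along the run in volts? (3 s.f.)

0.108 V

ρ = 26.5 nΩ·m = 2.65×10^-8 Ω·m
Section 1: A_strand = π(5.8500e-04)² = 1.075e-06 m²; R₁ = ρL/(N·A_s) = (2.65×10^-8)(7.43)/(31×1.075e-06) = 0.005908 Ω
Section 2: A = 72.1 mm² = 7.210e-05 m²
R₂ = (2.65×10^-8)(3.95)/(7.210e-05) = 0.001452 Ω
R = R₁ + R₂ = 0.007359 Ω
V = IR = 14.7 × 0.007359 = 0.108 V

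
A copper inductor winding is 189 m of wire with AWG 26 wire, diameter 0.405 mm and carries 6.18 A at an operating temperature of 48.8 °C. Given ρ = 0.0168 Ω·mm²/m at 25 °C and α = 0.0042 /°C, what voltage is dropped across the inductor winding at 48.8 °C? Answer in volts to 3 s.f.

ρ = 0.0168 Ω·mm²/m = 1.68×10^-8 Ω·m
A = π(0.405/2 mm)² = π(2.0250e-04 m)² = 1.288e-07 m²
R₍25₎ = ρL/A = (1.68×10^-8)(189)/(1.288e-07) = 24.65 Ω
R₍48.8₎ = R₍25₎(1 + αΔT) = 24.65 × (1 + 0.0042×23.8) = 27.11 Ω
V = IR = 6.18 × 27.11 = 168 V

168 V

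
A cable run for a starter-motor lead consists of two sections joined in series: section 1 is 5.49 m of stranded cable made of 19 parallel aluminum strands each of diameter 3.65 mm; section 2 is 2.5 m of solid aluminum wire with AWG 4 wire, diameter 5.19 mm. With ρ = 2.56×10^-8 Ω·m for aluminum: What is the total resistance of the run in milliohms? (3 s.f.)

Section 1: A_strand = π(1.8250e-03)² = 1.046e-05 m²; R₁ = ρL/(N·A_s) = (2.56×10^-8)(5.49)/(19×1.046e-05) = 7.069×10^-4 Ω
Section 2: A = π(5.19/2 mm)² = π(2.5950e-03 m)² = 2.116e-05 m²
R₂ = (2.56×10^-8)(2.5)/(2.116e-05) = 0.003025 Ω
R = R₁ + R₂ = 3.73 mΩ

3.73 mΩ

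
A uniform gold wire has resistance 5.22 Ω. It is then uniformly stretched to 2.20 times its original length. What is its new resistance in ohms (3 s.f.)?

Volume constant ⇒ A' = A/k with k = 2.2. R' = ρ(kL)/(A/k) = k²R.
R' = 4.84 × 5.22 = 25.3 Ω

25.3 Ω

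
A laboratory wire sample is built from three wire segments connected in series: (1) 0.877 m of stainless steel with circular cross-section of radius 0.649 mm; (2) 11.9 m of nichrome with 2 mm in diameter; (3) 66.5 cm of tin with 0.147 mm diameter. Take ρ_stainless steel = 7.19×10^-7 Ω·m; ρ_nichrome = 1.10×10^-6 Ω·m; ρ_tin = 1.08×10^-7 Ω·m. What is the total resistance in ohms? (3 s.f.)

8.87 Ω

Seg 1: A = πr² = π(6.4900e-04 m)² = 1.323e-06 m²
R_1 = (7.19×10^-7)(0.877)/(1.323e-06) = 0.4765 Ω
Seg 2: A = π(d/2)² = π(1.0000e-03 m)² = 3.142e-06 m²
R_2 = (1.10×10^-6)(11.9)/(3.142e-06) = 4.167 Ω
Seg 3: A = π(d/2)² = π(7.3500e-05 m)² = 1.697e-08 m²
R_3 = (1.08×10^-7)(0.665)/(1.697e-08) = 4.232 Ω
R_total = R_1 + R_2 + R_3 = 8.87 Ω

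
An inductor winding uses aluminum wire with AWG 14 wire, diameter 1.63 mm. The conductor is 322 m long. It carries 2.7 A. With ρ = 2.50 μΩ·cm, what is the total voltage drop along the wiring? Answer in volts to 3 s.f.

10.4 V

ρ = 2.50 μΩ·cm = 2.50×10^-8 Ω·m
A = π(1.63/2 mm)² = π(8.1500e-04 m)² = 2.087e-06 m²
R = ρL/A = (2.50×10^-8)(322)/(2.087e-06) = 3.858 Ω
V = IR = 2.7 × 3.858 = 10.4 V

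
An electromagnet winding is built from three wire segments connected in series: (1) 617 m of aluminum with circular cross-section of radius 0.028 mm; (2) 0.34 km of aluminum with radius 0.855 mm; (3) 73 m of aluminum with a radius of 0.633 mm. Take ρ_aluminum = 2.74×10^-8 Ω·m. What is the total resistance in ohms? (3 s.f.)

Seg 1: A = πr² = π(2.8000e-05 m)² = 2.463e-09 m²
R_1 = (2.74×10^-8)(617)/(2.463e-09) = 6864 Ω
Seg 2: A = πr² = π(8.5500e-04 m)² = 2.297e-06 m²
R_2 = (2.74×10^-8)(340)/(2.297e-06) = 4.056 Ω
Seg 3: A = πr² = π(6.3300e-04 m)² = 1.259e-06 m²
R_3 = (2.74×10^-8)(73)/(1.259e-06) = 1.589 Ω
R_total = R_1 + R_2 + R_3 = 6870 Ω

6870 Ω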